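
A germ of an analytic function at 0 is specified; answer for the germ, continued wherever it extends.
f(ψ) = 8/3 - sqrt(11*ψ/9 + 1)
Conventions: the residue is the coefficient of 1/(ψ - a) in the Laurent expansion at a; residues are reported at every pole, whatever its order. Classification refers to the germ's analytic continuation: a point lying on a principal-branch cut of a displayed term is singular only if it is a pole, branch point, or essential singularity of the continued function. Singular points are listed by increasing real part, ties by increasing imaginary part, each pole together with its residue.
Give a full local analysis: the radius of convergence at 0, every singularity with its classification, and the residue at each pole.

Branch term (-1)*sqrt(1 - ψ/(-9/11)): its argument vanishes at ψ = -9/11, a square-root branch point, modulus 9/11.
The radius of convergence is the smallest modulus among the singular points: 9/11.

Radius of convergence at 0: 9/11.
At -9/11: an algebraic (square-root) branch point.


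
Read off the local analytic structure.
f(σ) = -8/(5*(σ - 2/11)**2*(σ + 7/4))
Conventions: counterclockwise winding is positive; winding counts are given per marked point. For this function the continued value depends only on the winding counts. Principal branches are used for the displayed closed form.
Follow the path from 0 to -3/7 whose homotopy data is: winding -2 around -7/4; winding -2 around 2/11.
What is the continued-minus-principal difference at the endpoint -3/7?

The function is rational, hence single-valued: continuing it around any pole returns the same value, so the difference is 0.

Continued minus principal equals 0.


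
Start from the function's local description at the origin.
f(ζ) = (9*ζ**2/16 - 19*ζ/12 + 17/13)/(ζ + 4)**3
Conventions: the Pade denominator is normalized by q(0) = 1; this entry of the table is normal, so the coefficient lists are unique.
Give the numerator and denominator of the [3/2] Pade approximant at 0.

The Pade approximant has numerator coefficients [17/832, -161155811/6008061696, 273359449/24032246784, -273359449/288386961408]; denominator coefficients [1, 1559839/2407076, 470773/4126416].

Taylor coefficients needed (expand at 0): a_0 = 17/832, a_1 = -25/624, a_2 = 233/6656, a_3 = -1015/53248, a_4 = 5341/638976, a_5 = -1381/425984.
Write the denominator as Q(ζ) = 1 + q1*ζ + q2*ζ^2. Requiring Q*f - P = O(ζ^6) with deg P <= 3 kills the coefficients of ζ^4..ζ^5 in Q*f:
  ζ^4: a_4 + q1*a_3 + q2*a_2 = 0, i.e. 5341/638976 + (-1015/53248)*q1 + (233/6656)*q2 = 0.
  ζ^5: a_5 + q1*a_4 + q2*a_3 = 0, i.e. -1381/425984 + (5341/638976)*q1 + (-1015/53248)*q2 = 0.
Solving this linear system: q1 = 1559839/2407076, q2 = 470773/4126416.
The numerator is Q*f truncated at degree 3: P0 = a_0 = 17/832; P1 = a_1 + q1*a_0 = -161155811/6008061696; P2 = a_2 + q1*a_1 + q2*a_0 = 273359449/24032246784; P3 = a_3 + q1*a_2 + q2*a_1 = -273359449/288386961408.


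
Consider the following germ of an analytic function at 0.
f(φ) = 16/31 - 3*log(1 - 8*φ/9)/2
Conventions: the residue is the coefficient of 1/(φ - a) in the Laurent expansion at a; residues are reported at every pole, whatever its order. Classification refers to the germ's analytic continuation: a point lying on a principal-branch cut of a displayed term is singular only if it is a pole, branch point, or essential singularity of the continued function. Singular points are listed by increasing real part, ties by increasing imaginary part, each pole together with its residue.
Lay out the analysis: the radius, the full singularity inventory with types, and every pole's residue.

Branch term (-3/2)*log(1 - φ/(9/8)): its argument vanishes at φ = 9/8, a logarithmic branch point, modulus 9/8.
The radius of convergence is the smallest modulus among the singular points: 9/8.

Radius of convergence at 0: 9/8.
At 9/8: a logarithmic branch point.


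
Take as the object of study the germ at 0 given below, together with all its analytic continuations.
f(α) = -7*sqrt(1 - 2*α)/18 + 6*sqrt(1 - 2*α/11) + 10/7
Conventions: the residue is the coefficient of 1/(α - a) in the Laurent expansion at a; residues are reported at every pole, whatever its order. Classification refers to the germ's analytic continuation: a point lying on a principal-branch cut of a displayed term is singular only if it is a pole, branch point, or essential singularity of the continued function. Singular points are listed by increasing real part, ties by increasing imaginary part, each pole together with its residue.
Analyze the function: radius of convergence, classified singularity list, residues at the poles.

Branch term (6)*sqrt(1 - α/(11/2)): its argument vanishes at α = 11/2, a square-root branch point, modulus 11/2.
Branch term (-7/18)*sqrt(1 - α/(1/2)): its argument vanishes at α = 1/2, a square-root branch point, modulus 1/2.
The radius of convergence is the smallest modulus among the singular points: 1/2.
List the singular points by increasing real part (a conjugate pair: the negative imaginary part first).

Radius of convergence at 0: 1/2.
At 1/2: an algebraic (square-root) branch point.
At 11/2: an algebraic (square-root) branch point.


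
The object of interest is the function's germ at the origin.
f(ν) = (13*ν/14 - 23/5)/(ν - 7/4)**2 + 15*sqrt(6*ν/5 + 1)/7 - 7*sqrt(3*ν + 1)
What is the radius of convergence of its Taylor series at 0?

Denominator factor (ν - 7/4)^2: pole of order 2 at 7/4, modulus 7/4.
Branch term (15/7)*sqrt(1 - ν/(-5/6)): its argument vanishes at ν = -5/6, a square-root branch point, modulus 5/6.
Branch term (-7)*sqrt(1 - ν/(-1/3)): its argument vanishes at ν = -1/3, a square-root branch point, modulus 1/3.
The radius of convergence is the smallest modulus among the singular points: 1/3.

The radius of convergence is 1/3.


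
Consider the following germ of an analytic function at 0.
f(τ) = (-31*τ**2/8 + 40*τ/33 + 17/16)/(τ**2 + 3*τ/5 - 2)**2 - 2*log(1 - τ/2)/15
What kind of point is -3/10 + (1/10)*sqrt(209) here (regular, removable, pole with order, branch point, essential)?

The denominator factor τ**2 + 3*τ/5 - 2 vanishes at -3/10 + (1/10)*sqrt(209) and appears to the power 2; the numerator there equals -17047/2200 + (4669/13200)*sqrt(209), nonzero, and no other factor vanishes.
The branch terms are analytic at this point.
Hence a pole whose order is the multiplicity, 2.

The point is a pole of order 2.


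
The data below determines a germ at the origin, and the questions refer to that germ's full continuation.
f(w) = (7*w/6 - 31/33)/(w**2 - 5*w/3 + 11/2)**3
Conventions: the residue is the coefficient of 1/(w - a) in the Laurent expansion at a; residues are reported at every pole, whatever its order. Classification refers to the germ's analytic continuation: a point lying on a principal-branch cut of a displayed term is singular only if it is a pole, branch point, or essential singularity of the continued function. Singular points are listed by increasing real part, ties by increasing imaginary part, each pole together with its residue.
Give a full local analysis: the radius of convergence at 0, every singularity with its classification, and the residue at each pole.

Denominator factor (w**2 - 5*w/3 + 11/2)^3: discriminant -173/9, complex-conjugate roots (5/6) + ((1/6)*sqrt(173))*i and (5/6) - ((1/6)*sqrt(173))*i; poles of order 3, moduli (1/2)*sqrt(22) and (1/2)*sqrt(22).
The radius of convergence is the smallest modulus among the singular points: (1/2)*sqrt(22).
The factor w**2 - 5*w/3 + 11/2 splits as (w - a)(w - a') with a = (5/6) - ((1/6)*sqrt(173))*i, a' = (5/6) + ((1/6)*sqrt(173))*i. At the order-3 pole a set g(w) = (w - a)^3*f(w) = [7*w/6 - 31/33] / (w - a')^3.
Order-3 pole: residue = g''(a)/2; g''((5/6) - ((1/6)*sqrt(173))*i) = ((1053/56954887)*sqrt(173))*i, so the residue is ((1053/113909774)*sqrt(173))*i.
The factor w**2 - 5*w/3 + 11/2 splits as (w - a)(w - a') with a = (5/6) + ((1/6)*sqrt(173))*i, a' = (5/6) - ((1/6)*sqrt(173))*i. At the order-3 pole a set g(w) = (w - a)^3*f(w) = [7*w/6 - 31/33] / (w - a')^3.
Order-3 pole: residue = g''(a)/2; g''((5/6) + ((1/6)*sqrt(173))*i) = -((1053/56954887)*sqrt(173))*i, so the residue is -((1053/113909774)*sqrt(173))*i.
List the singular points by increasing real part (a conjugate pair: the negative imaginary part first).

Radius of convergence at 0: (1/2)*sqrt(22).
At (5/6) - ((1/6)*sqrt(173))*i: a pole of order 3; residue ((1053/113909774)*sqrt(173))*i.
At (5/6) + ((1/6)*sqrt(173))*i: a pole of order 3; residue -((1053/113909774)*sqrt(173))*i.


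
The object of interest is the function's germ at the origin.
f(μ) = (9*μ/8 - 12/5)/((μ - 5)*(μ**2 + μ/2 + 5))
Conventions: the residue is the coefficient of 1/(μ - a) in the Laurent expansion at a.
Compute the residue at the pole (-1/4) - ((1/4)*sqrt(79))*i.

The factor μ**2 + μ/2 + 5 splits as (μ - a)(μ - a') with a = (-1/4) - ((1/4)*sqrt(79))*i, a' = (-1/4) + ((1/4)*sqrt(79))*i. At the order-1 pole a set g(μ) = (μ - a)*f(μ) = [(9*μ/8 - 12/5)/(μ - 5)] / (μ - a').
Simple pole: residue = g(a) at a = (-1/4) - ((1/4)*sqrt(79))*i, which is (-129/2600) + ((3141/205400)*sqrt(79))*i.

The residue is (-129/2600) + ((3141/205400)*sqrt(79))*i.


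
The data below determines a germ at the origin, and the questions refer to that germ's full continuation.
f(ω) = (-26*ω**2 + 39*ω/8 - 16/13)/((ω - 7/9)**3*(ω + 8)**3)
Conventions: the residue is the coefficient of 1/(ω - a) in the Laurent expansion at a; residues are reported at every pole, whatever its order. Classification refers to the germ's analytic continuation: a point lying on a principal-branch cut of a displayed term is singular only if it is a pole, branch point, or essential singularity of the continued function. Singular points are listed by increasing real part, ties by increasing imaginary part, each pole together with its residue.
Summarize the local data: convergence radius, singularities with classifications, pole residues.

Radius of convergence at 0: 7/9.
At -8: a pole of order 3; residue 7035404769/320013865496.
At 7/9: a pole of order 3; residue -7035404769/320013865496.

Denominator factor (ω - 7/9)^3: pole of order 3 at 7/9, modulus 7/9.
Denominator factor (ω + 8)^3: pole of order 3 at -8, modulus 8.
The radius of convergence is the smallest modulus among the singular points: 7/9.
At the order-3 pole -8 set g(ω) = (ω - (-8))^3*f(ω) = (-26*ω**2 + 39*ω/8 - 16/13)/(ω - 7/9)**3.
Order-3 pole: residue = g''(a)/2; g''(-8) = 7035404769/160006932748, so the residue is 7035404769/320013865496.
At the order-3 pole 7/9 set g(ω) = (ω - (7/9))^3*f(ω) = (-26*ω**2 + 39*ω/8 - 16/13)/(ω + 8)**3.
Order-3 pole: residue = g''(a)/2; g''(7/9) = -7035404769/160006932748, so the residue is -7035404769/320013865496.
List the singular points by increasing real part (a conjugate pair: the negative imaginary part first).


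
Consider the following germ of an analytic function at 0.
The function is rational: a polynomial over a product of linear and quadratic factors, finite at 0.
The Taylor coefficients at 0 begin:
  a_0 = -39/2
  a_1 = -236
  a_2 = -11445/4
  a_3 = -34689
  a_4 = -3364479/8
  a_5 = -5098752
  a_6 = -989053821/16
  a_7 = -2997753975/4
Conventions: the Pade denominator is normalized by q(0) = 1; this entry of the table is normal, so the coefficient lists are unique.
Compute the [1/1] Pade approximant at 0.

Taylor coefficients needed (read off): a_0 = -39/2, a_1 = -236, a_2 = -11445/4.
Write the denominator as Q(h) = 1 + q1*h. Requiring Q*f - P = O(h^3) with deg P <= 1 kills the coefficients of h^2..h^2 in Q*f:
  h^2: a_2 + q1*a_1 = 0, i.e. -11445/4 + (-236)*q1 = 0.
Solving this linear system: q1 = -11445/944.
The numerator is Q*f truncated at degree 1: P0 = a_0 = -39/2; P1 = a_1 + q1*a_0 = 787/1888.

The Pade approximant has numerator coefficients [-39/2, 787/1888]; denominator coefficients [1, -11445/944].


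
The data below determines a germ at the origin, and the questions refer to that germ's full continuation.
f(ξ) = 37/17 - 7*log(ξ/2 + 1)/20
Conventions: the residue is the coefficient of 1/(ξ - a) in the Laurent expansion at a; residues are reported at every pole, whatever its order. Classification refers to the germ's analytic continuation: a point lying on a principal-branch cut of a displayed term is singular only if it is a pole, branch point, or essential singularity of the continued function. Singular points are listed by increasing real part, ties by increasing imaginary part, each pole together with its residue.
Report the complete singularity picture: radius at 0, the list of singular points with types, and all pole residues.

Radius of convergence at 0: 2.
At -2: a logarithmic branch point.

Branch term (-7/20)*log(1 - ξ/(-2)): its argument vanishes at ξ = -2, a logarithmic branch point, modulus 2.
The radius of convergence is the smallest modulus among the singular points: 2.


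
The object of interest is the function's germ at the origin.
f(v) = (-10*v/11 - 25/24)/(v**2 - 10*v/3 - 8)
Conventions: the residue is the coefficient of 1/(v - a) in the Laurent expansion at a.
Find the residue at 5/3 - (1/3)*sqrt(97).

The factor v**2 - 10*v/3 - 8 splits as (v - a)(v - a') with a = 5/3 - (1/3)*sqrt(97), a' = 5/3 + (1/3)*sqrt(97). At the order-1 pole a set g(v) = (v - a)*f(v) = [-10*v/11 - 25/24] / (v - a').
Simple pole: residue = g(a) at a = 5/3 - (1/3)*sqrt(97), which is -5/11 + (675/17072)*sqrt(97).

The residue is -5/11 + (675/17072)*sqrt(97).


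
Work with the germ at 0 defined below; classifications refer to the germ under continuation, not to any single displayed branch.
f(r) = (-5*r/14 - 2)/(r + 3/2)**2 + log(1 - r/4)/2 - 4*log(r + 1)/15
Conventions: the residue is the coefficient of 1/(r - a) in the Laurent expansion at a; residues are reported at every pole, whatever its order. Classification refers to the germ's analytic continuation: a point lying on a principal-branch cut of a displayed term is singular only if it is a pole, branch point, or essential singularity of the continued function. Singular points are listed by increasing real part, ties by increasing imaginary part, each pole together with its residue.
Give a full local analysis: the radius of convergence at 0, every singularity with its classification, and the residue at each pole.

Radius of convergence at 0: 1.
At -3/2: a pole of order 2; residue -5/14.
At -1: a logarithmic branch point.
At 4: a logarithmic branch point.

Denominator factor (r + 3/2)^2: pole of order 2 at -3/2, modulus 3/2.
Branch term (-4/15)*log(1 - r/(-1)): its argument vanishes at r = -1, a logarithmic branch point, modulus 1.
Branch term (1/2)*log(1 - r/(4)): its argument vanishes at r = 4, a logarithmic branch point, modulus 4.
The radius of convergence is the smallest modulus among the singular points: 1.
The branch terms are analytic at -3/2 and contribute nothing to the residue; only the rational part matters.
At the order-2 pole -3/2 set g(r) = (r - (-3/2))^2*(rational part) = -5*r/14 - 2.
Order-2 pole: residue = g'(a); g'(-3/2) = -5/14, so the residue is -5/14.
List the singular points by increasing real part (a conjugate pair: the negative imaginary part first).


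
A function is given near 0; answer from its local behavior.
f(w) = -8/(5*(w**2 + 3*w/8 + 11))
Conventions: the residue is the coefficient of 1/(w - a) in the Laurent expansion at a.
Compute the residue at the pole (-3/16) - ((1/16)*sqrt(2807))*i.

The factor w**2 + 3*w/8 + 11 splits as (w - a)(w - a') with a = (-3/16) - ((1/16)*sqrt(2807))*i, a' = (-3/16) + ((1/16)*sqrt(2807))*i. At the order-1 pole a set g(w) = (w - a)*f(w) = [-8/5] / (w - a').
Simple pole: residue = g(a) at a = (-3/16) - ((1/16)*sqrt(2807))*i, which is -((64/14035)*sqrt(2807))*i.

The residue is -((64/14035)*sqrt(2807))*i.


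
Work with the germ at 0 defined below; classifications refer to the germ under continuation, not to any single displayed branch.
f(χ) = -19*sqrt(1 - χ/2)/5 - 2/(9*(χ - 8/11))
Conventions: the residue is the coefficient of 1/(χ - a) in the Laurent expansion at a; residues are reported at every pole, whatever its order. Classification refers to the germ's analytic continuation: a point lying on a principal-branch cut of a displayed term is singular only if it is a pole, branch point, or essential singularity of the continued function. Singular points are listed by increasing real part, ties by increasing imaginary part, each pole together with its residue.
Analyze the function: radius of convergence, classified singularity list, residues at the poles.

Denominator factor (χ - 8/11): pole of order 1 at 8/11, modulus 8/11.
Branch term (-19/5)*sqrt(1 - χ/(2)): its argument vanishes at χ = 2, a square-root branch point, modulus 2.
The radius of convergence is the smallest modulus among the singular points: 8/11.
The branch term is analytic at 8/11 and contributes nothing to the residue; only the rational part matters.
At the order-1 pole 8/11 set g(χ) = (χ - (8/11))*(rational part) = -2/9.
Simple pole: residue = g(a) at a = 8/11, which is -2/9.
List the singular points by increasing real part (a conjugate pair: the negative imaginary part first).

Radius of convergence at 0: 8/11.
At 8/11: a pole of order 1; residue -2/9.
At 2: an algebraic (square-root) branch point.


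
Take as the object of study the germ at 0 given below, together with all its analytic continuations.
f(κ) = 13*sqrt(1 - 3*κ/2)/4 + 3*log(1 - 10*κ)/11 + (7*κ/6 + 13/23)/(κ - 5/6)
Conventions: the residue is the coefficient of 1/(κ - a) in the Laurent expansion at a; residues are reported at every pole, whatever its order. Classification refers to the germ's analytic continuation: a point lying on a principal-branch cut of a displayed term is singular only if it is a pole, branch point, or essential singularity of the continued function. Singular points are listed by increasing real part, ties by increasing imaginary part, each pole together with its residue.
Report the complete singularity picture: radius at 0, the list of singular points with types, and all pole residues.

Denominator factor (κ - 5/6): pole of order 1 at 5/6, modulus 5/6.
Branch term (13/4)*sqrt(1 - κ/(2/3)): its argument vanishes at κ = 2/3, a square-root branch point, modulus 2/3.
Branch term (3/11)*log(1 - κ/(1/10)): its argument vanishes at κ = 1/10, a logarithmic branch point, modulus 1/10.
The radius of convergence is the smallest modulus among the singular points: 1/10.
The branch terms are analytic at 5/6 and contribute nothing to the residue; only the rational part matters.
At the order-1 pole 5/6 set g(κ) = (κ - (5/6))*(rational part) = 7*κ/6 + 13/23.
Simple pole: residue = g(a) at a = 5/6, which is 1273/828.
List the singular points by increasing real part (a conjugate pair: the negative imaginary part first).

Radius of convergence at 0: 1/10.
At 1/10: a logarithmic branch point.
At 2/3: an algebraic (square-root) branch point.
At 5/6: a pole of order 1; residue 1273/828.


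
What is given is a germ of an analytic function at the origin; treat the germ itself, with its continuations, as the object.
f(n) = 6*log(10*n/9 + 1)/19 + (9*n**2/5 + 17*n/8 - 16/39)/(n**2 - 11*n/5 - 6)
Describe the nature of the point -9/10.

The point is a logarithmic branch point.

The term (6/19)*log(1 - n/(-9/10)) has argument 1 - -9/10/(-9/10) = 0 at -9/10: a logarithmic (infinitely-sheeted) branch point; the remaining terms are analytic or single-valued there.


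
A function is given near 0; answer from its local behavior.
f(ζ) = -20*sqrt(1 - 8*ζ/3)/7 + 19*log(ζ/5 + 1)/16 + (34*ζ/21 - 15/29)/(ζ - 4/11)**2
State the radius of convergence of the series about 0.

Denominator factor (ζ - 4/11)^2: pole of order 2 at 4/11, modulus 4/11.
Branch term (19/16)*log(1 - ζ/(-5)): its argument vanishes at ζ = -5, a logarithmic branch point, modulus 5.
Branch term (-20/7)*sqrt(1 - ζ/(3/8)): its argument vanishes at ζ = 3/8, a square-root branch point, modulus 3/8.
The radius of convergence is the smallest modulus among the singular points: 4/11.

The radius of convergence is 4/11.


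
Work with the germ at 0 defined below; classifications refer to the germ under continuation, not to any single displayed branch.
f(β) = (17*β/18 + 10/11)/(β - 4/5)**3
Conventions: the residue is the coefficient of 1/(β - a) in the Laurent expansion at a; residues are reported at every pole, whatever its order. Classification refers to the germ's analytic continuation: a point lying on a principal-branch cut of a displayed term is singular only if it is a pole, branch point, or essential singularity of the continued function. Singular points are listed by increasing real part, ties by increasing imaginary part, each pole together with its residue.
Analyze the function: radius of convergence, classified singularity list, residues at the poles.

Radius of convergence at 0: 4/5.
At 4/5: a pole of order 3; residue 0.

Denominator factor (β - 4/5)^3: pole of order 3 at 4/5, modulus 4/5.
The radius of convergence is the smallest modulus among the singular points: 4/5.
At the order-3 pole 4/5 set g(β) = (β - (4/5))^3*f(β) = 17*β/18 + 10/11.
Order-3 pole: residue = g''(a)/2; g''(4/5) = 0, so the residue is 0.


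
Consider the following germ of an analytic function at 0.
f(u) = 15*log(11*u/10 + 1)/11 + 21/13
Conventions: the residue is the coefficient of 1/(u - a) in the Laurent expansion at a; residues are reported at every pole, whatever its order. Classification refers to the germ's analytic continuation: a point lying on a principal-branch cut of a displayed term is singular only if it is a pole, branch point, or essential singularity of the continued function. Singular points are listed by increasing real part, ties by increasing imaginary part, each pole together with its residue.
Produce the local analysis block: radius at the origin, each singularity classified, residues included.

Branch term (15/11)*log(1 - u/(-10/11)): its argument vanishes at u = -10/11, a logarithmic branch point, modulus 10/11.
The radius of convergence is the smallest modulus among the singular points: 10/11.

Radius of convergence at 0: 10/11.
At -10/11: a logarithmic branch point.


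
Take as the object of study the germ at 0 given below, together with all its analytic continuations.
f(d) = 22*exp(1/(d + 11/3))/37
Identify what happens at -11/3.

The exponent 1/(d - (-11/3)) has a pole at -11/3, so exp(1/(d - (-11/3))) takes every nonzero value near it: an essential singularity (not a pole of any order).

The point is an essential singularity.


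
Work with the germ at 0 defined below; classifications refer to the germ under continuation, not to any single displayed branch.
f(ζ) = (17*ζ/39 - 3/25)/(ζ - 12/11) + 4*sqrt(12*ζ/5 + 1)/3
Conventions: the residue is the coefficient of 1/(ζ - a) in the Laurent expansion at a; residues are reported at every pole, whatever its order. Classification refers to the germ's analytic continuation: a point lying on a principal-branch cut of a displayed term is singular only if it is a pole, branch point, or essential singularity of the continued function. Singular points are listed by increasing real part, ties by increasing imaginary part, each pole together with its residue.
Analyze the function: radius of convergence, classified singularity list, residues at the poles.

Radius of convergence at 0: 5/12.
At -5/12: an algebraic (square-root) branch point.
At 12/11: a pole of order 1; residue 1271/3575.

Denominator factor (ζ - 12/11): pole of order 1 at 12/11, modulus 12/11.
Branch term (4/3)*sqrt(1 - ζ/(-5/12)): its argument vanishes at ζ = -5/12, a square-root branch point, modulus 5/12.
The radius of convergence is the smallest modulus among the singular points: 5/12.
The branch term is analytic at 12/11 and contributes nothing to the residue; only the rational part matters.
At the order-1 pole 12/11 set g(ζ) = (ζ - (12/11))*(rational part) = 17*ζ/39 - 3/25.
Simple pole: residue = g(a) at a = 12/11, which is 1271/3575.
List the singular points by increasing real part (a conjugate pair: the negative imaginary part first).


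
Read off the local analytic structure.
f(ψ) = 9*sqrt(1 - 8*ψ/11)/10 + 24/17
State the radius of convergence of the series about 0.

The radius of convergence is 11/8.

Branch term (9/10)*sqrt(1 - ψ/(11/8)): its argument vanishes at ψ = 11/8, a square-root branch point, modulus 11/8.
The radius of convergence is the smallest modulus among the singular points: 11/8.


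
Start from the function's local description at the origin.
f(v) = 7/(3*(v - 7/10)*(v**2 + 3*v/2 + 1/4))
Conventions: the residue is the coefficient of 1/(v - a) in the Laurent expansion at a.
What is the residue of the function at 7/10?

The residue is 700/537.

At the order-1 pole 7/10 set g(v) = (v - (7/10))*f(v) = 7/(3*(v**2 + 3*v/2 + 1/4)).
Simple pole: residue = g(a) at a = 7/10, which is 700/537.


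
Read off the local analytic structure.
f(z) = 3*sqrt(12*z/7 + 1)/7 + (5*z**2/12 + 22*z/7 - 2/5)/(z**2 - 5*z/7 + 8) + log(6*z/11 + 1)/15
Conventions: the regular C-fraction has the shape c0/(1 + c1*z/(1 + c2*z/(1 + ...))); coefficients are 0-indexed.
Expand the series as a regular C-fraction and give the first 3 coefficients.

The regular C-fraction coefficients are [53/140, -68311/32648, 3656777321/1672663146].

Taylor coefficients (expand at 0): a_0 = 53/140, a_1 = 68311/86240, a_2 = -11847757/159371520.
c0 = a_0 = 53/140. Peel one level at a time: if S = 1 + c*z/S' with S'(0) = 1, then c is the z-coefficient of S and S' = c*z/(S - 1).
S_1 = c0/f = 1 + (-68311/32648)*z + (3656777321/799418928)*z^2 + ...; c1 = -68311/32648.
S_2 = c1*z/(S_1 - 1) = 1 + (3656777321/1672663146)*z + ...; c2 = 3656777321/1672663146.


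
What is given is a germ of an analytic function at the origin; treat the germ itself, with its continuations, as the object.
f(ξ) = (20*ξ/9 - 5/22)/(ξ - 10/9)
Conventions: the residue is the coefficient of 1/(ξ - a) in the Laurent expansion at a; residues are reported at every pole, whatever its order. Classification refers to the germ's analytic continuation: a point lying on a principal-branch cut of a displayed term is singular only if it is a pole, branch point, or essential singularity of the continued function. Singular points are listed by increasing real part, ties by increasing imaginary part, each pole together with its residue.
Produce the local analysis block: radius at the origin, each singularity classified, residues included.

Radius of convergence at 0: 10/9.
At 10/9: a pole of order 1; residue 3995/1782.

Denominator factor (ξ - 10/9): pole of order 1 at 10/9, modulus 10/9.
The radius of convergence is the smallest modulus among the singular points: 10/9.
At the order-1 pole 10/9 set g(ξ) = (ξ - (10/9))*f(ξ) = 20*ξ/9 - 5/22.
Simple pole: residue = g(a) at a = 10/9, which is 3995/1782.


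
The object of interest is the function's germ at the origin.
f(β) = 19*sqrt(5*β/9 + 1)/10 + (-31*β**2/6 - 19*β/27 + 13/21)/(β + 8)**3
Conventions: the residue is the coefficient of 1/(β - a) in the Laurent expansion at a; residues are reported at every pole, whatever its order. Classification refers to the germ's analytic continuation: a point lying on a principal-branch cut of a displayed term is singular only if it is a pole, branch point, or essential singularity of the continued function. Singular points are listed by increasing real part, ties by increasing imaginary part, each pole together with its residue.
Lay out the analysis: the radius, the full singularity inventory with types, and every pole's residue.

Radius of convergence at 0: 9/5.
At -8: a pole of order 3; residue -31/6.
At -9/5: an algebraic (square-root) branch point.

Denominator factor (β + 8)^3: pole of order 3 at -8, modulus 8.
Branch term (19/10)*sqrt(1 - β/(-9/5)): its argument vanishes at β = -9/5, a square-root branch point, modulus 9/5.
The radius of convergence is the smallest modulus among the singular points: 9/5.
The branch term is analytic at -8 and contributes nothing to the residue; only the rational part matters.
At the order-3 pole -8 set g(β) = (β - (-8))^3*(rational part) = -31*β**2/6 - 19*β/27 + 13/21.
Order-3 pole: residue = g''(a)/2; g''(-8) = -31/3, so the residue is -31/6.
List the singular points by increasing real part (a conjugate pair: the negative imaginary part first).


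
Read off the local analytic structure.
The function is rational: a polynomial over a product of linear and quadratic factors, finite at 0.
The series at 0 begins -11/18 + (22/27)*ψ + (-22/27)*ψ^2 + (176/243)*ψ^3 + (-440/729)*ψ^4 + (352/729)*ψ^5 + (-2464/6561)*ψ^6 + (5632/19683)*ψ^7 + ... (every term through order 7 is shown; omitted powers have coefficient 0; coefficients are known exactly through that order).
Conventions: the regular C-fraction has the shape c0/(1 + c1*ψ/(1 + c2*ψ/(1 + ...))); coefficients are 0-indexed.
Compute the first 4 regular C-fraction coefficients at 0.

The regular C-fraction coefficients are [-11/18, 4/3, -1/3, 1/3].

Taylor coefficients (read off): a_0 = -11/18, a_1 = 22/27, a_2 = -22/27, a_3 = 176/243.
c0 = a_0 = -11/18. Peel one level at a time: if S = 1 + c*ψ/S' with S'(0) = 1, then c is the ψ-coefficient of S and S' = c*ψ/(S - 1).
S_1 = c0/f = 1 + (4/3)*ψ + (4/9)*ψ^2 + ...; c1 = 4/3.
S_2 = c1*ψ/(S_1 - 1) = 1 + (-1/3)*ψ + (1/9)*ψ^2 + ...; c2 = -1/3.
S_3 = c2*ψ/(S_2 - 1) = 1 + (1/3)*ψ + ...; c3 = 1/3.


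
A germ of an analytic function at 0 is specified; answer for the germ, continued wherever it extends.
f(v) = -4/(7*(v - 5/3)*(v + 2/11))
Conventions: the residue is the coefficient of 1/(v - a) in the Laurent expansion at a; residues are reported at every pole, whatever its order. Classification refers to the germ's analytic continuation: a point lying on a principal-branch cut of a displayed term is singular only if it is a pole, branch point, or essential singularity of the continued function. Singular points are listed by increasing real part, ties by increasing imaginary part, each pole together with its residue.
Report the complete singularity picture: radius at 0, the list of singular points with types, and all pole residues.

Denominator factor (v + 2/11): pole of order 1 at -2/11, modulus 2/11.
Denominator factor (v - 5/3): pole of order 1 at 5/3, modulus 5/3.
The radius of convergence is the smallest modulus among the singular points: 2/11.
At the order-1 pole -2/11 set g(v) = (v - (-2/11))*f(v) = -4/(7*(v - 5/3)).
Simple pole: residue = g(a) at a = -2/11, which is 132/427.
At the order-1 pole 5/3 set g(v) = (v - (5/3))*f(v) = -4/(7*(v + 2/11)).
Simple pole: residue = g(a) at a = 5/3, which is -132/427.
List the singular points by increasing real part (a conjugate pair: the negative imaginary part first).

Radius of convergence at 0: 2/11.
At -2/11: a pole of order 1; residue 132/427.
At 5/3: a pole of order 1; residue -132/427.


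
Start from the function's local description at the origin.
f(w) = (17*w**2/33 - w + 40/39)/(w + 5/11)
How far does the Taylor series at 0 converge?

The radius of convergence is 5/11.

Denominator factor (w + 5/11): pole of order 1 at -5/11, modulus 5/11.
The radius of convergence is the smallest modulus among the singular points: 5/11.


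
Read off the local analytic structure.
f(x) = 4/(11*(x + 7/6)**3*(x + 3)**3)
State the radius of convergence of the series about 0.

Denominator factor (x + 7/6)^3: pole of order 3 at -7/6, modulus 7/6.
Denominator factor (x + 3)^3: pole of order 3 at -3, modulus 3.
The radius of convergence is the smallest modulus among the singular points: 7/6.

The radius of convergence is 7/6.


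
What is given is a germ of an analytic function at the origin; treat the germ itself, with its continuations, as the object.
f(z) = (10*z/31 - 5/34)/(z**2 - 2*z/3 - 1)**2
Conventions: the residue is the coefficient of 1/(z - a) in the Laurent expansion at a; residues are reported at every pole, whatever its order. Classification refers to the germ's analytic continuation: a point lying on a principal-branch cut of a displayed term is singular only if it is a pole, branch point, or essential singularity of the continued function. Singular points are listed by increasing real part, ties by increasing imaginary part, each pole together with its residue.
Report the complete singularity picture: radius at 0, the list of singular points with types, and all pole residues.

Denominator factor (z**2 - 2*z/3 - 1)^2: discriminant 40/9, real irrational roots 1/3 + (1/3)*sqrt(10) and 1/3 - (1/3)*sqrt(10); poles of order 2, moduli 1/3 + (1/3)*sqrt(10) and -1/3 + (1/3)*sqrt(10).
The radius of convergence is the smallest modulus among the singular points: -1/3 + (1/3)*sqrt(10).
The factor z**2 - 2*z/3 - 1 splits as (z - a)(z - a') with a = 1/3 - (1/3)*sqrt(10), a' = 1/3 + (1/3)*sqrt(10). At the order-2 pole a set g(z) = (z - a)^2*f(z) = [10*z/31 - 5/34] / (z - a')^2.
Order-2 pole: residue = g'(a); g'(1/3 - (1/3)*sqrt(10)) = -(45/16864)*sqrt(10), so the residue is -(45/16864)*sqrt(10).
The factor z**2 - 2*z/3 - 1 splits as (z - a)(z - a') with a = 1/3 + (1/3)*sqrt(10), a' = 1/3 - (1/3)*sqrt(10). At the order-2 pole a set g(z) = (z - a)^2*f(z) = [10*z/31 - 5/34] / (z - a')^2.
Order-2 pole: residue = g'(a); g'(1/3 + (1/3)*sqrt(10)) = (45/16864)*sqrt(10), so the residue is (45/16864)*sqrt(10).
List the singular points by increasing real part (a conjugate pair: the negative imaginary part first).

Radius of convergence at 0: -1/3 + (1/3)*sqrt(10).
At 1/3 - (1/3)*sqrt(10): a pole of order 2; residue -(45/16864)*sqrt(10).
At 1/3 + (1/3)*sqrt(10): a pole of order 2; residue (45/16864)*sqrt(10).


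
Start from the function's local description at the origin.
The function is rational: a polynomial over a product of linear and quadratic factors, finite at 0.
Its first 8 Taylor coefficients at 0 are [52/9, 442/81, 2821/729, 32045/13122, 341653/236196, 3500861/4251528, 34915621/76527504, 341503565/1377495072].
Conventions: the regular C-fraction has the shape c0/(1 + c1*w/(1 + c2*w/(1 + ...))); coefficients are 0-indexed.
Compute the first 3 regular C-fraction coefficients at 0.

Taylor coefficients (read off): a_0 = 52/9, a_1 = 442/81, a_2 = 2821/729.
c0 = a_0 = 52/9. Peel one level at a time: if S = 1 + c*w/S' with S'(0) = 1, then c is the w-coefficient of S and S' = c*w/(S - 1).
S_1 = c0/f = 1 + (-17/18)*w + (2/9)*w^2 + ...; c1 = -17/18.
S_2 = c1*w/(S_1 - 1) = 1 + (4/17)*w + ...; c2 = 4/17.

The regular C-fraction coefficients are [52/9, -17/18, 4/17].


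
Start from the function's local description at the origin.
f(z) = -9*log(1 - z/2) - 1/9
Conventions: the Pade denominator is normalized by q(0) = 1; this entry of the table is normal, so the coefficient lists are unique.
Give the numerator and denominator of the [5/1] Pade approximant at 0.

The Pade approximant has numerator coefficients [-1/9, 491/108, -3/4, -3/32, -1/64, -3/1280]; denominator coefficients [1, -5/12].

Taylor coefficients needed (expand at 0): a_0 = -1/9, a_1 = 9/2, a_2 = 9/8, a_3 = 3/8, a_4 = 9/64, a_5 = 9/160, a_6 = 3/128.
Write the denominator as Q(z) = 1 + q1*z. Requiring Q*f - P = O(z^7) with deg P <= 5 kills the coefficients of z^6..z^6 in Q*f:
  z^6: a_6 + q1*a_5 = 0, i.e. 3/128 + (9/160)*q1 = 0.
Solving this linear system: q1 = -5/12.
The numerator is Q*f truncated at degree 5: P0 = a_0 = -1/9; P1 = a_1 + q1*a_0 = 491/108; P2 = a_2 + q1*a_1 = -3/4; P3 = a_3 + q1*a_2 = -3/32; P4 = a_4 + q1*a_3 = -1/64; P5 = a_5 + q1*a_4 = -3/1280.


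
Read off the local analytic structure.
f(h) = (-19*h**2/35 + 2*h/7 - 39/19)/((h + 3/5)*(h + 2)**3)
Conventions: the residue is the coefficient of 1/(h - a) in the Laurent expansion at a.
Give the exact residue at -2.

At the order-3 pole -2 set g(h) = (h - (-2))^3*f(h) = (-19*h**2/35 + 2*h/7 - 39/19)/(h + 3/5).
Order-3 pole: residue = g''(a)/2; g''(-2) = 80448/45619, so the residue is 40224/45619.

The residue is 40224/45619.


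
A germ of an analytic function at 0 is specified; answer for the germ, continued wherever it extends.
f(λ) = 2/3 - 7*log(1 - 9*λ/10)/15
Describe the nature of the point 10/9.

The term (-7/15)*log(1 - λ/(10/9)) has argument 1 - 10/9/(10/9) = 0 at 10/9: a logarithmic (infinitely-sheeted) branch point; the remaining terms are analytic or single-valued there.

The point is a logarithmic branch point.


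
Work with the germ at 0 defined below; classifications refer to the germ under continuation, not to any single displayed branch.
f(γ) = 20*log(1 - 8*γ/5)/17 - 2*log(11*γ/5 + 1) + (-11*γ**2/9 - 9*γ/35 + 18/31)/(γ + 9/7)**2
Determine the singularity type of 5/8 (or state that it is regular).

The term (20/17)*log(1 - γ/(5/8)) has argument 1 - 5/8/(5/8) = 0 at 5/8: a logarithmic (infinitely-sheeted) branch point; the remaining terms are analytic or single-valued there.

The point is a logarithmic branch point.


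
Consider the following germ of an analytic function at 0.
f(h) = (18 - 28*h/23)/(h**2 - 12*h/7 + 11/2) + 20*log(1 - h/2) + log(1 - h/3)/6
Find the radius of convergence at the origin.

Denominator factor (h**2 - 12*h/7 + 11/2): discriminant -934/49, complex-conjugate roots (6/7) + ((1/14)*sqrt(934))*i and (6/7) - ((1/14)*sqrt(934))*i; poles of order 1, moduli (1/2)*sqrt(22) and (1/2)*sqrt(22).
Branch term (20)*log(1 - h/(2)): its argument vanishes at h = 2, a logarithmic branch point, modulus 2.
Branch term (1/6)*log(1 - h/(3)): its argument vanishes at h = 3, a logarithmic branch point, modulus 3.
The radius of convergence is the smallest modulus among the singular points: 2.

The radius of convergence is 2.


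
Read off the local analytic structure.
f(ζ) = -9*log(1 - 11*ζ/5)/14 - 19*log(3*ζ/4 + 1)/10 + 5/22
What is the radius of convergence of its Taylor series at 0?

Branch term (-9/14)*log(1 - ζ/(5/11)): its argument vanishes at ζ = 5/11, a logarithmic branch point, modulus 5/11.
Branch term (-19/10)*log(1 - ζ/(-4/3)): its argument vanishes at ζ = -4/3, a logarithmic branch point, modulus 4/3.
The radius of convergence is the smallest modulus among the singular points: 5/11.

The radius of convergence is 5/11.


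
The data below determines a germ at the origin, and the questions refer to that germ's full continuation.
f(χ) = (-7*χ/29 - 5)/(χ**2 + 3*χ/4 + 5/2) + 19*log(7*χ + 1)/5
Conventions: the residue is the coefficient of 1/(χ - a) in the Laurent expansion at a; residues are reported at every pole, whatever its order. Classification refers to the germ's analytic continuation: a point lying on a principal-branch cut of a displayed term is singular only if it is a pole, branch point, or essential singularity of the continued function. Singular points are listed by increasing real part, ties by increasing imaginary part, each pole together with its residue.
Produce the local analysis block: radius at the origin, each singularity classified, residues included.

Denominator factor (χ**2 + 3*χ/4 + 5/2): discriminant -151/16, complex-conjugate roots (-3/8) + ((1/8)*sqrt(151))*i and (-3/8) - ((1/8)*sqrt(151))*i; poles of order 1, moduli (1/2)*sqrt(10) and (1/2)*sqrt(10).
Branch term (19/5)*log(1 - χ/(-1/7)): its argument vanishes at χ = -1/7, a logarithmic branch point, modulus 1/7.
The radius of convergence is the smallest modulus among the singular points: 1/7.
The branch term is analytic at (-3/8) - ((1/8)*sqrt(151))*i and contributes nothing to the residue; only the rational part matters.
The factor χ**2 + 3*χ/4 + 5/2 splits as (χ - a)(χ - a') with a = (-3/8) - ((1/8)*sqrt(151))*i, a' = (-3/8) + ((1/8)*sqrt(151))*i. At the order-1 pole a set g(χ) = (χ - a)*(rational part) = [-7*χ/29 - 5] / (χ - a').
Simple pole: residue = g(a) at a = (-3/8) - ((1/8)*sqrt(151))*i, which is (-7/58) - ((1139/8758)*sqrt(151))*i.
The branch term is analytic at (-3/8) + ((1/8)*sqrt(151))*i and contributes nothing to the residue; only the rational part matters.
The factor χ**2 + 3*χ/4 + 5/2 splits as (χ - a)(χ - a') with a = (-3/8) + ((1/8)*sqrt(151))*i, a' = (-3/8) - ((1/8)*sqrt(151))*i. At the order-1 pole a set g(χ) = (χ - a)*(rational part) = [-7*χ/29 - 5] / (χ - a').
Simple pole: residue = g(a) at a = (-3/8) + ((1/8)*sqrt(151))*i, which is (-7/58) + ((1139/8758)*sqrt(151))*i.
List the singular points by increasing real part (a conjugate pair: the negative imaginary part first).

Radius of convergence at 0: 1/7.
At (-3/8) - ((1/8)*sqrt(151))*i: a pole of order 1; residue (-7/58) - ((1139/8758)*sqrt(151))*i.
At (-3/8) + ((1/8)*sqrt(151))*i: a pole of order 1; residue (-7/58) + ((1139/8758)*sqrt(151))*i.
At -1/7: a logarithmic branch point.
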